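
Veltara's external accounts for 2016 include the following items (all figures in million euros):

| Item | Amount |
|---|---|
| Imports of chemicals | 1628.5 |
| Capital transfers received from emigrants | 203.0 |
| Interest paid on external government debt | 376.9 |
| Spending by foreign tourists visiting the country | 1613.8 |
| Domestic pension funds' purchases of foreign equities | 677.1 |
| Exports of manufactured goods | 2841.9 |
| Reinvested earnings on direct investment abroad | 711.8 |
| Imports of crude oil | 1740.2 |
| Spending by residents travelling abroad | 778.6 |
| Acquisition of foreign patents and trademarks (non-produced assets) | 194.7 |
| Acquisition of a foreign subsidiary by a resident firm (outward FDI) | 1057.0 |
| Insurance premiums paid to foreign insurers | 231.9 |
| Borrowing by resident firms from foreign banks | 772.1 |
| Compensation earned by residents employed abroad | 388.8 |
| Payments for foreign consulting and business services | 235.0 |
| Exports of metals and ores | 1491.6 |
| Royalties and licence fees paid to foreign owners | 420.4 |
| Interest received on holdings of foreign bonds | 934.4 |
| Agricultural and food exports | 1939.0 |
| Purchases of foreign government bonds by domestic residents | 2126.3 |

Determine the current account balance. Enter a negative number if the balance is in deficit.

Goods: -1628.5 + 2841.9 + 1491.6 - 1740.2 + 1939.0 = 2903.8
Services: 1613.8 - 235.0 - 231.9 - 420.4 - 778.6 = -52.1
Primary income: 711.8 - 376.9 + 388.8 + 934.4 = 1658.1
Current account = 2903.8 + (-52.1) + 1658.1 = 4509.8
(Excluded from the current account — capital account: capital transfers received from emigrants 203.0, acquisition of foreign patents and trademarks (non-produced assets) 194.7; financial account: domestic pension funds' purchases of foreign equities 677.1, acquisition of a foreign subsidiary by a resident firm (outward FDI) 1057.0, borrowing by resident firms from foreign banks 772.1, purchases of foreign government bonds by domestic residents 2126.3.)

4509.8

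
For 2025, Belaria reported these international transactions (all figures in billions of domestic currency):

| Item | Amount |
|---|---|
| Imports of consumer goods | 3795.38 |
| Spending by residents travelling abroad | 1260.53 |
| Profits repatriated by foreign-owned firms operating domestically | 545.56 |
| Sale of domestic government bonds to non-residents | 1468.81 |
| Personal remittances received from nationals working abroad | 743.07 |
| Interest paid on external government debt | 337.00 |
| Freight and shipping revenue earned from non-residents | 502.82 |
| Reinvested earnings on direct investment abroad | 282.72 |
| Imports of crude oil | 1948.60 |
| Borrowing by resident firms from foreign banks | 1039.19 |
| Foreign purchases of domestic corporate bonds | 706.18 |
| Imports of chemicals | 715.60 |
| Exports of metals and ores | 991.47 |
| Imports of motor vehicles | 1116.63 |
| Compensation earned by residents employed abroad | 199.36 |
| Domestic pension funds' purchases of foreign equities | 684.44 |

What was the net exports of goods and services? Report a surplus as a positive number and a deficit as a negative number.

-7342.45

Goods: -715.60 + 991.47 - 1948.60 - 1116.63 - 3795.38 = -6584.74
Services: 502.82 - 1260.53 = -757.71
Trade balance = -6584.74 + (-757.71) = -7342.45
(Excluded from the trade balance — primary income: profits repatriated by foreign-owned firms operating domestically 545.56, interest paid on external government debt 337.00, reinvested earnings on direct investment abroad 282.72, compensation earned by residents employed abroad 199.36; financial account: sale of domestic government bonds to non-residents 1468.81, borrowing by resident firms from foreign banks 1039.19, foreign purchases of domestic corporate bonds 706.18, domestic pension funds' purchases of foreign equities 684.44; secondary income: personal remittances received from nationals working abroad 743.07.)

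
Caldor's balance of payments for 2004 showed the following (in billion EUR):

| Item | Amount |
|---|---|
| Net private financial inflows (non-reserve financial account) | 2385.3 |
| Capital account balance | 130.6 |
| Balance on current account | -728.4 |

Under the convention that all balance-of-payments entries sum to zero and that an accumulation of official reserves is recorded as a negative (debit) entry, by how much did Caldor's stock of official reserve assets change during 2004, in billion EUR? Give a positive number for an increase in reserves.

Official reserve transactions balance = -((-728.4) + 130.6 + 2385.3) = -1787.5
An accumulation of reserves is recorded as a debit (negative entry), so the change in the stock of reserves is the negative of that balance.
Change in official reserves = -(-1787.5) = 1787.5

1787.5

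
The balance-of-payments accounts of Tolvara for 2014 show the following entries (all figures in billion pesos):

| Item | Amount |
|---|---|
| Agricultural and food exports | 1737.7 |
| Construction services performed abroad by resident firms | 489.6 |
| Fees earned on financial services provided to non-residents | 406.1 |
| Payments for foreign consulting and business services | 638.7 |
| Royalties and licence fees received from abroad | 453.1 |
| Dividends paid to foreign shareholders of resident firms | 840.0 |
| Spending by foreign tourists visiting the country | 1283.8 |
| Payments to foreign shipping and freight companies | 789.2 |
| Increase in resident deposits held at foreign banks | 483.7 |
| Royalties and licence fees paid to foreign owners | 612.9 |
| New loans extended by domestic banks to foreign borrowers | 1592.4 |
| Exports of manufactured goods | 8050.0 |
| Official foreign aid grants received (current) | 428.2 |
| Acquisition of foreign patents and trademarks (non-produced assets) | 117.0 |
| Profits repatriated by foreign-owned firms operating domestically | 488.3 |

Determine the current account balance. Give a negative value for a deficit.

9479.4

Goods: 8050.0 + 1737.7 = 9787.7
Services: 1283.8 - 612.9 + 489.6 + 453.1 - 638.7 - 789.2 + 406.1 = 591.8
Primary income: -488.3 - 840.0 = -1328.3
Secondary income: 428.2
Current account = 9787.7 + 591.8 + (-1328.3) + 428.2 = 9479.4
(Excluded from the current account — financial account: increase in resident deposits held at foreign banks 483.7, new loans extended by domestic banks to foreign borrowers 1592.4; capital account: acquisition of foreign patents and trademarks (non-produced assets) 117.0.)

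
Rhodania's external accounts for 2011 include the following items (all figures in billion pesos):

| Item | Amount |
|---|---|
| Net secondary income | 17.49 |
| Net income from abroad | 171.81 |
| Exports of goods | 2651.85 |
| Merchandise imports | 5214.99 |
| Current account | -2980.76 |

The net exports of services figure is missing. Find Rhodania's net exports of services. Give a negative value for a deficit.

Current account = goods balance + services balance + net primary income + net secondary income
Sum of the known components = -2373.84
Net exports of services = CA - (known components) = -2980.76 - (-2373.84) = -606.92

-606.92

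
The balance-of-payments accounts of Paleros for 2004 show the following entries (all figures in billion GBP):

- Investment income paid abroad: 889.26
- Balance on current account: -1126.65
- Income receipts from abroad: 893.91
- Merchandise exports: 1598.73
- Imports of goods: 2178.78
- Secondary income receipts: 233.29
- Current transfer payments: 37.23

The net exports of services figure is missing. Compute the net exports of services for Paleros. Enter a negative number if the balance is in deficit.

-747.31

Current account = goods balance + services balance + net primary income + net secondary income
Sum of the known components = -379.34
Net exports of services = CA - (known components) = -1126.65 - (-379.34) = -747.31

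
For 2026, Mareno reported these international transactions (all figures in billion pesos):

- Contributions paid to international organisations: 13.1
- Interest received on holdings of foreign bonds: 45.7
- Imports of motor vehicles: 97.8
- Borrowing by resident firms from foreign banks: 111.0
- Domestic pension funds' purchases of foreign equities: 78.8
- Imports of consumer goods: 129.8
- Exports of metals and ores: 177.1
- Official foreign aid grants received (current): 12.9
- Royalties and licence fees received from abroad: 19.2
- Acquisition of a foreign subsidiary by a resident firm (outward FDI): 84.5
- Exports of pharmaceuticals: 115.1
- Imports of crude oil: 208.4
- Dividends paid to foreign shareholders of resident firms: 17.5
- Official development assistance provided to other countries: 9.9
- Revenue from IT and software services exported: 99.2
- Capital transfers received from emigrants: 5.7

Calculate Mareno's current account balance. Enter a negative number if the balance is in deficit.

Goods: 177.1 - 208.4 - 97.8 - 129.8 + 115.1 = -143.8
Services: 19.2 + 99.2 = 118.4
Primary income: 45.7 - 17.5 = 28.2
Secondary income: 12.9 - 13.1 - 9.9 = -10.1
Current account = (-143.8) + 118.4 + 28.2 + (-10.1) = -7.3
(Excluded from the current account — financial account: borrowing by resident firms from foreign banks 111.0, domestic pension funds' purchases of foreign equities 78.8, acquisition of a foreign subsidiary by a resident firm (outward FDI) 84.5; capital account: capital transfers received from emigrants 5.7.)

-7.3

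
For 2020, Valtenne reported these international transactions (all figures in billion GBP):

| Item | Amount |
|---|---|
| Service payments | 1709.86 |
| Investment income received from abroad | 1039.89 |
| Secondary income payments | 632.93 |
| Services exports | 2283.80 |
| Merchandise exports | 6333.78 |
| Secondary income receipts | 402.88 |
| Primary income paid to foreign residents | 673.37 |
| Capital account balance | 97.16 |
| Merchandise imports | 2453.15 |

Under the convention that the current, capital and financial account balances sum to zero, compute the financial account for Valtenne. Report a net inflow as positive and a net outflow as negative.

Goods balance = 6333.78 - 2453.15 = 3880.63
Services balance = 2283.80 - 1709.86 = 573.94
Trade balance (goods + services) = 3880.63 + 573.94 = 4454.57
Net primary income = 1039.89 - 673.37 = 366.52
Net secondary income = 402.88 - 632.93 = -230.05
Current account = 4454.57 + 366.52 + (-230.05) = 4591.04
Financial account = -(4591.04 + 97.16) = -4688.20

-4688.20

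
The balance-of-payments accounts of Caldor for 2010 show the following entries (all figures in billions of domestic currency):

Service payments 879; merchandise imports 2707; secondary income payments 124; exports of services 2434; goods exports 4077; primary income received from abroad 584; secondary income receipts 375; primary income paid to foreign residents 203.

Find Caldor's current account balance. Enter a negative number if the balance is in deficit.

Goods balance = 4077 - 2707 = 1370
Services balance = 2434 - 879 = 1555
Trade balance (goods + services) = 1370 + 1555 = 2925
Net primary income = 584 - 203 = 381
Net secondary income = 375 - 124 = 251
Current account = 2925 + 381 + 251 = 3557

3557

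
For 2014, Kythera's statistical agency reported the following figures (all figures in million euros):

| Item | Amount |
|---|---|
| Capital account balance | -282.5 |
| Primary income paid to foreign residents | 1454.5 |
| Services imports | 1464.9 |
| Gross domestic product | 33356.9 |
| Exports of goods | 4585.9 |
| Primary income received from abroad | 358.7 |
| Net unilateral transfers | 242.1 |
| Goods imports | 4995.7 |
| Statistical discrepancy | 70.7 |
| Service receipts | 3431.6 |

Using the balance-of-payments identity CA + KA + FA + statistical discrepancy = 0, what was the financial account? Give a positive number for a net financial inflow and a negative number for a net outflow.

Goods balance = 4585.9 - 4995.7 = -409.8
Services balance = 3431.6 - 1464.9 = 1966.7
Trade balance (goods + services) = -409.8 + 1966.7 = 1556.9
Net primary income = 358.7 - 1454.5 = -1095.8
Net secondary income = 242.1
Current account = 1556.9 + (-1095.8) + 242.1 = 703.2
Financial account = -(703.2 + (-282.5) + 70.7) = -491.4

-491.4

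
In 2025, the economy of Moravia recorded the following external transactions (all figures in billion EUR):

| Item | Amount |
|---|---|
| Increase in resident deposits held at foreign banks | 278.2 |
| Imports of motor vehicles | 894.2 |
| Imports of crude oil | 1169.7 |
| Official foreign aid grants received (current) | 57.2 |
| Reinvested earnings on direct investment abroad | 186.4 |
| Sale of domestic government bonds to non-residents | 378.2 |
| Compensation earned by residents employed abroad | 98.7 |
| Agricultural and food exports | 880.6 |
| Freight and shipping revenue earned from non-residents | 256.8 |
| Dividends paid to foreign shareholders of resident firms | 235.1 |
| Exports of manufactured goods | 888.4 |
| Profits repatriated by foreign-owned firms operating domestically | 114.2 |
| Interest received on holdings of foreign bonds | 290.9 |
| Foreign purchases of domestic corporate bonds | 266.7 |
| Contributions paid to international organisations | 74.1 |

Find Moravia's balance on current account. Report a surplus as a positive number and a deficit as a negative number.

171.7

Goods: 880.6 - 1169.7 + 888.4 - 894.2 = -294.9
Services: 256.8
Primary income: 98.7 - 114.2 - 235.1 + 186.4 + 290.9 = 226.7
Secondary income: 57.2 - 74.1 = -16.9
Current account = (-294.9) + 256.8 + 226.7 + (-16.9) = 171.7
(Excluded from the current account — financial account: increase in resident deposits held at foreign banks 278.2, sale of domestic government bonds to non-residents 378.2, foreign purchases of domestic corporate bonds 266.7.)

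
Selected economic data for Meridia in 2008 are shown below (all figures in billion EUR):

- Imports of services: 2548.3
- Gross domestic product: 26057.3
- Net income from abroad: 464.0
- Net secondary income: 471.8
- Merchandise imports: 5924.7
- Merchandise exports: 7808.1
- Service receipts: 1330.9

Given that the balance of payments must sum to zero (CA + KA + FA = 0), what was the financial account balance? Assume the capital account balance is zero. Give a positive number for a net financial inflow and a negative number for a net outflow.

-1601.8

Goods balance = 7808.1 - 5924.7 = 1883.4
Services balance = 1330.9 - 2548.3 = -1217.4
Trade balance (goods + services) = 1883.4 + (-1217.4) = 666.0
Net primary income = 464.0
Net secondary income = 471.8
Current account = 666.0 + 464.0 + 471.8 = 1601.8
Financial account = -(1601.8) = -1601.8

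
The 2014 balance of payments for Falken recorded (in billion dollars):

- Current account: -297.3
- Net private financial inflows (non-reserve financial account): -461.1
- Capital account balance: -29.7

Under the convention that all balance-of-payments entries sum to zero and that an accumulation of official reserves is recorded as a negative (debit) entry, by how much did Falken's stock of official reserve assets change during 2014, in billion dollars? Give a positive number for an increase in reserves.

-788.1

Official reserve transactions balance = -((-297.3) + (-29.7) + (-461.1)) = 788.1
An accumulation of reserves is recorded as a debit (negative entry), so the change in the stock of reserves is the negative of that balance.
Change in official reserves = -(788.1) = -788.1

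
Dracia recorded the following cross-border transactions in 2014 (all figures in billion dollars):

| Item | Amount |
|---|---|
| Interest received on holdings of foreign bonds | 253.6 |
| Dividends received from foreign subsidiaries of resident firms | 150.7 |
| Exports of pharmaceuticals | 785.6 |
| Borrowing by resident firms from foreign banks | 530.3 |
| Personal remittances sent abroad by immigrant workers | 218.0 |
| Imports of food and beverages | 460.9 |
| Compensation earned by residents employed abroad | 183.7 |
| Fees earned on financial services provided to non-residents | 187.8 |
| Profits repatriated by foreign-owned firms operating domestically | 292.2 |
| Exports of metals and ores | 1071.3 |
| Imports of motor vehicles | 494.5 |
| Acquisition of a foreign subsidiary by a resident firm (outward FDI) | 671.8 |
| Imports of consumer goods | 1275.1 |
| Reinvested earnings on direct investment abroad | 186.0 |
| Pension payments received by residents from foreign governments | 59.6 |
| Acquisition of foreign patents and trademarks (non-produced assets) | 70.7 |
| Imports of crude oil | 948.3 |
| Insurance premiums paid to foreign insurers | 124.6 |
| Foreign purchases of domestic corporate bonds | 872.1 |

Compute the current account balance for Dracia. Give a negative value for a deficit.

Goods: -1275.1 + 785.6 + 1071.3 - 948.3 - 494.5 - 460.9 = -1321.9
Services: 187.8 - 124.6 = 63.2
Primary income: 186.0 + 150.7 - 292.2 + 253.6 + 183.7 = 481.8
Secondary income: 59.6 - 218.0 = -158.4
Current account = (-1321.9) + 63.2 + 481.8 + (-158.4) = -935.3
(Excluded from the current account — financial account: borrowing by resident firms from foreign banks 530.3, acquisition of a foreign subsidiary by a resident firm (outward FDI) 671.8, foreign purchases of domestic corporate bonds 872.1; capital account: acquisition of foreign patents and trademarks (non-produced assets) 70.7.)

-935.3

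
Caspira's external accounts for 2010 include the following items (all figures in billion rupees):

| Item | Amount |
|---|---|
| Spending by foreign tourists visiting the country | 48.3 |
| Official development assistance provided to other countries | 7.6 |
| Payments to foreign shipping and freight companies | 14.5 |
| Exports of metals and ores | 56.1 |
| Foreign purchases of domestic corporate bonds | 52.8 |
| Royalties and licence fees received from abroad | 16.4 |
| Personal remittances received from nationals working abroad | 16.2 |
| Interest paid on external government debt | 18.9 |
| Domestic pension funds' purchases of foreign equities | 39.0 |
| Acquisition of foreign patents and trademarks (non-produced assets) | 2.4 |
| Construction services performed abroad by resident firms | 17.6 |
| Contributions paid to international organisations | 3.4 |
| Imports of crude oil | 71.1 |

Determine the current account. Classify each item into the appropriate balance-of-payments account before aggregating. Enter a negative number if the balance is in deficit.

39.1

Goods: 56.1 - 71.1 = -15.0
Services: 16.4 - 14.5 + 48.3 + 17.6 = 67.8
Primary income: -18.9
Secondary income: -3.4 - 7.6 + 16.2 = 5.2
Current account = (-15.0) + 67.8 + (-18.9) + 5.2 = 39.1
(Excluded from the current account — financial account: foreign purchases of domestic corporate bonds 52.8, domestic pension funds' purchases of foreign equities 39.0; capital account: acquisition of foreign patents and trademarks (non-produced assets) 2.4.)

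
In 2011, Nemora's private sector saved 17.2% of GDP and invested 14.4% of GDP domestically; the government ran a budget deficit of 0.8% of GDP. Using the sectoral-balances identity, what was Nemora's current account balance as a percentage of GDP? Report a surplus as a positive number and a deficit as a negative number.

2.0

By the sectoral-balances identity, CA = (S_private - I) + (T - G).
Private balance = 17.2 - 14.4 = 2.8
Government balance (T - G) = -0.8
CA = 2.8 + (-0.8) = 2.0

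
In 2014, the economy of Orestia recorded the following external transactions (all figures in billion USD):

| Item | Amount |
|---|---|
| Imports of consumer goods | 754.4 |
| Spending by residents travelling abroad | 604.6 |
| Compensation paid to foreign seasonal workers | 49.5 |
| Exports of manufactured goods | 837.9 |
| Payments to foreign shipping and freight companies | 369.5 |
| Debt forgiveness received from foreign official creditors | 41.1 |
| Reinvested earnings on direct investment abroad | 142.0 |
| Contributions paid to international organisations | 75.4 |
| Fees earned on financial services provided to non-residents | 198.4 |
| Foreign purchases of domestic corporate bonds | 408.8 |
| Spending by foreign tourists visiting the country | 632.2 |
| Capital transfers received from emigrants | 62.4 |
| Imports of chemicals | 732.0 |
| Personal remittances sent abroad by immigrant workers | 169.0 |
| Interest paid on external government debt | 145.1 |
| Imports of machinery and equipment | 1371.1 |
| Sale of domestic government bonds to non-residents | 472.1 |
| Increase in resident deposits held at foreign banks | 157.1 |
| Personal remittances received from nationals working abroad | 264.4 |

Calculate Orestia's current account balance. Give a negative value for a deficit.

-2195.7

Goods: -754.4 - 1371.1 + 837.9 - 732.0 = -2019.6
Services: -604.6 + 198.4 + 632.2 - 369.5 = -143.5
Primary income: -145.1 - 49.5 + 142.0 = -52.6
Secondary income: 264.4 - 169.0 - 75.4 = 20.0
Current account = (-2019.6) + (-143.5) + (-52.6) + 20.0 = -2195.7
(Excluded from the current account — capital account: debt forgiveness received from foreign official creditors 41.1, capital transfers received from emigrants 62.4; financial account: foreign purchases of domestic corporate bonds 408.8, sale of domestic government bonds to non-residents 472.1, increase in resident deposits held at foreign banks 157.1.)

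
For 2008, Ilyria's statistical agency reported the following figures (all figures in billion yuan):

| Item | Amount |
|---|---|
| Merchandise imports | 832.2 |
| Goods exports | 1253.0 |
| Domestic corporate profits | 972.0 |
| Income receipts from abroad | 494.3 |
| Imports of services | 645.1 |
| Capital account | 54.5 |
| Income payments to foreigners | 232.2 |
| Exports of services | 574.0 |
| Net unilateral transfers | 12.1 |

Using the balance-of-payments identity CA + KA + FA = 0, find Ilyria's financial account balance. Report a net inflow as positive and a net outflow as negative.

Goods balance = 1253.0 - 832.2 = 420.8
Services balance = 574.0 - 645.1 = -71.1
Trade balance (goods + services) = 420.8 + (-71.1) = 349.7
Net primary income = 494.3 - 232.2 = 262.1
Net secondary income = 12.1
Current account = 349.7 + 262.1 + 12.1 = 623.9
Financial account = -(623.9 + 54.5) = -678.4

-678.4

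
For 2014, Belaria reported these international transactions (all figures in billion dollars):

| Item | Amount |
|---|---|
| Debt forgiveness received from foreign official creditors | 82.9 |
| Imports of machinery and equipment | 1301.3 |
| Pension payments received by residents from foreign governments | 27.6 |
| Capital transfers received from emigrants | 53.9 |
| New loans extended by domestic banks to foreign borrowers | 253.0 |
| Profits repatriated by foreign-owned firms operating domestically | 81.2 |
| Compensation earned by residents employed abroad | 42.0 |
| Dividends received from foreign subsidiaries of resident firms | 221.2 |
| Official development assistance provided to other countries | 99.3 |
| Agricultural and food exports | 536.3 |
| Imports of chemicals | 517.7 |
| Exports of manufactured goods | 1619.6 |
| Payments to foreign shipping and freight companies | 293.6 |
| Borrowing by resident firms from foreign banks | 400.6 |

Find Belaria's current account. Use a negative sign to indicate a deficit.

Goods: -1301.3 - 517.7 + 536.3 + 1619.6 = 336.9
Services: -293.6
Primary income: 42.0 - 81.2 + 221.2 = 182.0
Secondary income: -99.3 + 27.6 = -71.7
Current account = 336.9 + (-293.6) + 182.0 + (-71.7) = 153.6
(Excluded from the current account — capital account: debt forgiveness received from foreign official creditors 82.9, capital transfers received from emigrants 53.9; financial account: new loans extended by domestic banks to foreign borrowers 253.0, borrowing by resident firms from foreign banks 400.6.)

153.6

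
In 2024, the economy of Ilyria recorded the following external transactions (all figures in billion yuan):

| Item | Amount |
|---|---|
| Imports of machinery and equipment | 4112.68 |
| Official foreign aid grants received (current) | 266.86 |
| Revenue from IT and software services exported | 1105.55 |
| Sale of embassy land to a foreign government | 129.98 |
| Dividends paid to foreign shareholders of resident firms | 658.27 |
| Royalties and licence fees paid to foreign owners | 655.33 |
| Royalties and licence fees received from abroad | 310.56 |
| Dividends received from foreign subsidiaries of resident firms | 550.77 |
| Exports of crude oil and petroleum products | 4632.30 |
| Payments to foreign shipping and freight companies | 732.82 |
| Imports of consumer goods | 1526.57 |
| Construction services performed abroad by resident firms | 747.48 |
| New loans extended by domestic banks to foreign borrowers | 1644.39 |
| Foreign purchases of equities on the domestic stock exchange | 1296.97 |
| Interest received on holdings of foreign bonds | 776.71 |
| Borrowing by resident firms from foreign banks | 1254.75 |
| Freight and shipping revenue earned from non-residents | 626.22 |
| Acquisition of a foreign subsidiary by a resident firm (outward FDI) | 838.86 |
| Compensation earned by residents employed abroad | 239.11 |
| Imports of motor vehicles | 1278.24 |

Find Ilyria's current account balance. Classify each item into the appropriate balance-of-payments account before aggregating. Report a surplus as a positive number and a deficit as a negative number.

291.65

Goods: -1278.24 - 4112.68 + 4632.30 - 1526.57 = -2285.19
Services: 1105.55 - 732.82 + 626.22 + 747.48 + 310.56 - 655.33 = 1401.66
Primary income: 550.77 + 776.71 + 239.11 - 658.27 = 908.32
Secondary income: 266.86
Current account = (-2285.19) + 1401.66 + 908.32 + 266.86 = 291.65
(Excluded from the current account — capital account: sale of embassy land to a foreign government 129.98; financial account: new loans extended by domestic banks to foreign borrowers 1644.39, foreign purchases of equities on the domestic stock exchange 1296.97, borrowing by resident firms from foreign banks 1254.75, acquisition of a foreign subsidiary by a resident firm (outward FDI) 838.86.)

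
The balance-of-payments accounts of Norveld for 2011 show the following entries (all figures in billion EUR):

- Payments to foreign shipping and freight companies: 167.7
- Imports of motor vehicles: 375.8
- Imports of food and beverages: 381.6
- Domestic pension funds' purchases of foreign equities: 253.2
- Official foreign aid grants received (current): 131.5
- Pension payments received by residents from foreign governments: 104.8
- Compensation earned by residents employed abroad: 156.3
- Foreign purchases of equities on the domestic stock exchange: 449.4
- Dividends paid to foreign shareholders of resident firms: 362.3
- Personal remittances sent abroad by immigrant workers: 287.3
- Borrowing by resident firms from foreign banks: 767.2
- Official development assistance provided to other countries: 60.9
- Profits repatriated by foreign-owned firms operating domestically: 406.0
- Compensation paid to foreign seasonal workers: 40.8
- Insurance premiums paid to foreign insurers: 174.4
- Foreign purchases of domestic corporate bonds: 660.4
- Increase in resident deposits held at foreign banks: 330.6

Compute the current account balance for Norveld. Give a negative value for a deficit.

-1864.2

Goods: -381.6 - 375.8 = -757.4
Services: -174.4 - 167.7 = -342.1
Primary income: 156.3 - 40.8 - 362.3 - 406.0 = -652.8
Secondary income: -60.9 + 131.5 + 104.8 - 287.3 = -111.9
Current account = (-757.4) + (-342.1) + (-652.8) + (-111.9) = -1864.2
(Excluded from the current account — financial account: domestic pension funds' purchases of foreign equities 253.2, foreign purchases of equities on the domestic stock exchange 449.4, borrowing by resident firms from foreign banks 767.2, foreign purchases of domestic corporate bonds 660.4, increase in resident deposits held at foreign banks 330.6.)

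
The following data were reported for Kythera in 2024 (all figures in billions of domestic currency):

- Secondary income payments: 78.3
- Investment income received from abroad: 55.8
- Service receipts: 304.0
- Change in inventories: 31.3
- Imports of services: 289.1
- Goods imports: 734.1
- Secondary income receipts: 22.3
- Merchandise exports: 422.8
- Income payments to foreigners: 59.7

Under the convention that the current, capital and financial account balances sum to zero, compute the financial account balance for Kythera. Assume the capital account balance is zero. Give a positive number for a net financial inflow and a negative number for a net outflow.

Goods balance = 422.8 - 734.1 = -311.3
Services balance = 304.0 - 289.1 = 14.9
Trade balance (goods + services) = -311.3 + 14.9 = -296.4
Net primary income = 55.8 - 59.7 = -3.9
Net secondary income = 22.3 - 78.3 = -56.0
Current account = -296.4 + (-3.9) + (-56.0) = -356.3
Financial account = -(-356.3) = 356.3

356.3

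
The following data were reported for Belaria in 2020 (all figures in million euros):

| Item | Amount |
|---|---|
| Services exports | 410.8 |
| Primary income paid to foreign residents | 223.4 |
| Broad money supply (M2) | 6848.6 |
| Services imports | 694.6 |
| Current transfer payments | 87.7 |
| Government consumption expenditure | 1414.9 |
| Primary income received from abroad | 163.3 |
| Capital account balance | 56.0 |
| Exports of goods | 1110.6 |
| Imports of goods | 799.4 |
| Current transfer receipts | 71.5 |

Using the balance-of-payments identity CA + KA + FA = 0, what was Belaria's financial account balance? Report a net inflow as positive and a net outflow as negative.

-7.1

Goods balance = 1110.6 - 799.4 = 311.2
Services balance = 410.8 - 694.6 = -283.8
Trade balance (goods + services) = 311.2 + (-283.8) = 27.4
Net primary income = 163.3 - 223.4 = -60.1
Net secondary income = 71.5 - 87.7 = -16.2
Current account = 27.4 + (-60.1) + (-16.2) = -48.9
Financial account = -(-48.9 + 56.0) = -7.1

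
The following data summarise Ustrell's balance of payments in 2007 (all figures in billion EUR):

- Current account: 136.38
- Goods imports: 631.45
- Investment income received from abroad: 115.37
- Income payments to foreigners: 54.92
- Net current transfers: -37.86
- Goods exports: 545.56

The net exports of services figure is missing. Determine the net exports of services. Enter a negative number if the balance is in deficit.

Current account = goods balance + services balance + net primary income + net secondary income
Sum of the known components = -63.30
Net exports of services = CA - (known components) = 136.38 - (-63.30) = 199.68

199.68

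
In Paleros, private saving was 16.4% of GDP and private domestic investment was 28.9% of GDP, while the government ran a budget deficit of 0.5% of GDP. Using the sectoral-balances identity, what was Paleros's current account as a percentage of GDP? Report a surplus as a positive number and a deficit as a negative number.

-13.0

By the sectoral-balances identity, CA = (S_private - I) + (T - G).
Private balance = 16.4 - 28.9 = -12.5
Government balance (T - G) = -0.5
CA = -12.5 + (-0.5) = -13.0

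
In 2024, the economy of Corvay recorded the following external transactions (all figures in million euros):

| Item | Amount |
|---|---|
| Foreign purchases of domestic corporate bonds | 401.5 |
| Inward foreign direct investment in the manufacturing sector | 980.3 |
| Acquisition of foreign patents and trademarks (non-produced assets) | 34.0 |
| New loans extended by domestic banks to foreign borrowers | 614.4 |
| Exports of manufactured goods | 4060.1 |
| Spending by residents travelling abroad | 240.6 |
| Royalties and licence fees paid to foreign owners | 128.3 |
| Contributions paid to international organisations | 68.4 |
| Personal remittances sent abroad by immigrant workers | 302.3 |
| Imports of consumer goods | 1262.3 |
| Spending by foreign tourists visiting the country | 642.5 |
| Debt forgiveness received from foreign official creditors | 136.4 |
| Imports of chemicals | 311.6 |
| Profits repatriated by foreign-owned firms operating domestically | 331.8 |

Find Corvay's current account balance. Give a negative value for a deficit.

Goods: -311.6 - 1262.3 + 4060.1 = 2486.2
Services: -240.6 + 642.5 - 128.3 = 273.6
Primary income: -331.8
Secondary income: -302.3 - 68.4 = -370.7
Current account = 2486.2 + 273.6 + (-331.8) + (-370.7) = 2057.3
(Excluded from the current account — financial account: foreign purchases of domestic corporate bonds 401.5, inward foreign direct investment in the manufacturing sector 980.3, new loans extended by domestic banks to foreign borrowers 614.4; capital account: acquisition of foreign patents and trademarks (non-produced assets) 34.0, debt forgiveness received from foreign official creditors 136.4.)

2057.3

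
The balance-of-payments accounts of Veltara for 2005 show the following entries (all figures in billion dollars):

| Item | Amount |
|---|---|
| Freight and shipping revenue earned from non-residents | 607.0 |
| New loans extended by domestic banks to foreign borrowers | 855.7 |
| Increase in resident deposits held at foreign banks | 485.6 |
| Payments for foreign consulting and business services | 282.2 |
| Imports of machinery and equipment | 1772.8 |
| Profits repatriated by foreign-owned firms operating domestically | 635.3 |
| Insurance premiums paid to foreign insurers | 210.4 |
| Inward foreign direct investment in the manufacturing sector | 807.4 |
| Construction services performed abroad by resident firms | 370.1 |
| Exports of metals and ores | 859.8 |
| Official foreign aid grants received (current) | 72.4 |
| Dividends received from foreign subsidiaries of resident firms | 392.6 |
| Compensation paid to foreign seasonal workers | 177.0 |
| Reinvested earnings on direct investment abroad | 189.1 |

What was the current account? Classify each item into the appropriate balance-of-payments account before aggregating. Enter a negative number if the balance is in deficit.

-586.7

Goods: 859.8 - 1772.8 = -913.0
Services: 607.0 - 282.2 - 210.4 + 370.1 = 484.5
Primary income: -177.0 - 635.3 + 392.6 + 189.1 = -230.6
Secondary income: 72.4
Current account = (-913.0) + 484.5 + (-230.6) + 72.4 = -586.7
(Excluded from the current account — financial account: new loans extended by domestic banks to foreign borrowers 855.7, increase in resident deposits held at foreign banks 485.6, inward foreign direct investment in the manufacturing sector 807.4.)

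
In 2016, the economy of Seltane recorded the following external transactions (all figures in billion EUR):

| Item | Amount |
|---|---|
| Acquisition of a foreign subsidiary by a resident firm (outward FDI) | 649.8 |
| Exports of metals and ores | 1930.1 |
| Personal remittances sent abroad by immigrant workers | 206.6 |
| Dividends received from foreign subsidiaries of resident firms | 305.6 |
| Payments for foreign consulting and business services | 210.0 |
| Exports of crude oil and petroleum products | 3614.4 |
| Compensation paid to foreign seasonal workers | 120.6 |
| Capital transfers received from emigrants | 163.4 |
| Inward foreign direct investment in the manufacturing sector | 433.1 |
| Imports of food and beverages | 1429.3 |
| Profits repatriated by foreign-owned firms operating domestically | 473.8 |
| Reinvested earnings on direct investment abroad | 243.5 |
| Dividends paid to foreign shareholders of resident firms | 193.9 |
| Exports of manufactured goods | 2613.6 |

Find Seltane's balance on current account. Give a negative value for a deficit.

Goods: 1930.1 + 3614.4 - 1429.3 + 2613.6 = 6728.8
Services: -210.0
Primary income: -193.9 + 243.5 - 473.8 - 120.6 + 305.6 = -239.2
Secondary income: -206.6
Current account = 6728.8 + (-210.0) + (-239.2) + (-206.6) = 6073.0
(Excluded from the current account — financial account: acquisition of a foreign subsidiary by a resident firm (outward FDI) 649.8, inward foreign direct investment in the manufacturing sector 433.1; capital account: capital transfers received from emigrants 163.4.)

6073.0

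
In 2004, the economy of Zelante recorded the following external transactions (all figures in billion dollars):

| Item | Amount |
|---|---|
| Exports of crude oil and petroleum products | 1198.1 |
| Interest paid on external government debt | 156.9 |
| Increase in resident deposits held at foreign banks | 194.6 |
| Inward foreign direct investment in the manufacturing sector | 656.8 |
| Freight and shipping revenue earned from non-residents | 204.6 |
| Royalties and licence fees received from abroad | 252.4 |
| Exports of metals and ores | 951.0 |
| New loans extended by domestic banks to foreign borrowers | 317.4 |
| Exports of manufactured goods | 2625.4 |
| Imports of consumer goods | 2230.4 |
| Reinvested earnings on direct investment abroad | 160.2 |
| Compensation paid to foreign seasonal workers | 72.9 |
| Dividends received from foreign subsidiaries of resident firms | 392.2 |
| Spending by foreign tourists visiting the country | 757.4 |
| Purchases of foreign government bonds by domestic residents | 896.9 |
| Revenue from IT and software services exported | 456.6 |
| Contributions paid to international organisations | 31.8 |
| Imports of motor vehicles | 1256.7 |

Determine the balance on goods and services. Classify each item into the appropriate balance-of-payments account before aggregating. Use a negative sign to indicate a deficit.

Goods: 2625.4 + 1198.1 + 951.0 - 2230.4 - 1256.7 = 1287.4
Services: 252.4 + 204.6 + 456.6 + 757.4 = 1671.0
Trade balance = 1287.4 + 1671.0 = 2958.4
(Excluded from the trade balance — primary income: interest paid on external government debt 156.9, reinvested earnings on direct investment abroad 160.2, compensation paid to foreign seasonal workers 72.9, dividends received from foreign subsidiaries of resident firms 392.2; financial account: increase in resident deposits held at foreign banks 194.6, inward foreign direct investment in the manufacturing sector 656.8, new loans extended by domestic banks to foreign borrowers 317.4, purchases of foreign government bonds by domestic residents 896.9; secondary income: contributions paid to international organisations 31.8.)

2958.4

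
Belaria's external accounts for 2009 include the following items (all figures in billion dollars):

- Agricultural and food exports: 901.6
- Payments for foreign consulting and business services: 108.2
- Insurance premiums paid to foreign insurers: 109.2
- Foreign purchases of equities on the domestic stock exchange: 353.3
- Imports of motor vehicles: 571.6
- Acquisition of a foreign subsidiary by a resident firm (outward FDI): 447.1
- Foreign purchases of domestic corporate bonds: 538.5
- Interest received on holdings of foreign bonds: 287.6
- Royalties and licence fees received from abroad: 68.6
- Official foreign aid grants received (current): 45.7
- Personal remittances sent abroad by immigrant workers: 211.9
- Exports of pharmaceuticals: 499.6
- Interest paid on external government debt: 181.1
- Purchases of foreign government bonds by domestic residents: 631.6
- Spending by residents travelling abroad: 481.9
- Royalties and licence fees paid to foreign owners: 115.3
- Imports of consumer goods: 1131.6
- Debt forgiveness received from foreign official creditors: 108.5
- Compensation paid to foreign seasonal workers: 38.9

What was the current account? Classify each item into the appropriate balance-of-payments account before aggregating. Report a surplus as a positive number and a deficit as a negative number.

-1146.6

Goods: -571.6 + 901.6 - 1131.6 + 499.6 = -302.0
Services: -109.2 + 68.6 - 115.3 - 481.9 - 108.2 = -746.0
Primary income: -181.1 - 38.9 + 287.6 = 67.6
Secondary income: -211.9 + 45.7 = -166.2
Current account = (-302.0) + (-746.0) + 67.6 + (-166.2) = -1146.6
(Excluded from the current account — financial account: foreign purchases of equities on the domestic stock exchange 353.3, acquisition of a foreign subsidiary by a resident firm (outward FDI) 447.1, foreign purchases of domestic corporate bonds 538.5, purchases of foreign government bonds by domestic residents 631.6; capital account: debt forgiveness received from foreign official creditors 108.5.)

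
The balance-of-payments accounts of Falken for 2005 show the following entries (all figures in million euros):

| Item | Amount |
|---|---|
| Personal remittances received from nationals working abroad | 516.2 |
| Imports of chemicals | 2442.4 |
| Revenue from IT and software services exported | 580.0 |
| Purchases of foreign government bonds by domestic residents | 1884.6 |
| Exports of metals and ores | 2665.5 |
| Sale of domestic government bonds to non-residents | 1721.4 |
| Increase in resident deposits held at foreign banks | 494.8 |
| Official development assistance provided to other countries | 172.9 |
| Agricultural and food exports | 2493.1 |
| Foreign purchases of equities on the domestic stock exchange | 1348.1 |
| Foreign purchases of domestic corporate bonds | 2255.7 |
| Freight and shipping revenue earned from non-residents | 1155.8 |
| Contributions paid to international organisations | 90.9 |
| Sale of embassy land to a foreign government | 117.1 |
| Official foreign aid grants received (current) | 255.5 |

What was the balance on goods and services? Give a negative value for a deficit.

Goods: 2665.5 - 2442.4 + 2493.1 = 2716.2
Services: 1155.8 + 580.0 = 1735.8
Trade balance = 2716.2 + 1735.8 = 4452.0
(Excluded from the trade balance — secondary income: personal remittances received from nationals working abroad 516.2, official development assistance provided to other countries 172.9, contributions paid to international organisations 90.9, official foreign aid grants received (current) 255.5; financial account: purchases of foreign government bonds by domestic residents 1884.6, sale of domestic government bonds to non-residents 1721.4, increase in resident deposits held at foreign banks 494.8, foreign purchases of equities on the domestic stock exchange 1348.1, foreign purchases of domestic corporate bonds 2255.7; capital account: sale of embassy land to a foreign government 117.1.)

4452.0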